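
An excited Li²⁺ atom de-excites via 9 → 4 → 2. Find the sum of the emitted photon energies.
29.10 eV

The energy levels of Li²⁺ are E_n = -13.6057 × 3² / n² eV.

First transition (9 → 4):
ΔE₁ = |E_4 - E_9|
ΔE₁ = |-7.65320625 - (-1.51174444)| = 6.14146 eV

Second transition (4 → 2):
ΔE₂ = |E_2 - E_4|
ΔE₂ = |-30.61282500 - (-7.65320625)| = 22.95962 eV

Total energy released:
E_total = ΔE₁ + ΔE₂ = 6.14146 + 22.95962 = 29.10 eV

Note: This equals the direct transition 9 → 2: 29.10 eV ✓
Energy is conserved regardless of the path taken.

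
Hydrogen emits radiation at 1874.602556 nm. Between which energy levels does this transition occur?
n = 4 → n = 3

First, find the photon energy from the wavelength (hc = 1239.84 eV·nm):
E = hc/λ = 1239.84 eV·nm / 1874.602556 nm = 0.66138819 eV

The energy levels of hydrogen satisfy E_n = -13.6057 / n² eV, so an emission n_i → n_f releases
ΔE = 13.6057 × (1/n_f² − 1/n_i²) eV.

Setting ΔE equal to the photon energy:
1/n_f² − 1/n_i² = 0.66138819 / 13.6057 = 0.048611111

Since 1/n_i² must be positive, we need 1/n_f² > 0.048611111, i.e. n_f ≤ 4. For each allowed n_f, solve n_i = (1/n_f² − 0.048611111)^(−1/2) and check whether it is a whole number:
  n_f = 1: 1/n_i² = 1.000000000 − 0.048611111 = 0.951388889 → n_i = 1.025  (not an integer) ✗
  n_f = 2: 1/n_i² = 0.250000000 − 0.048611111 = 0.201388889 → n_i = 2.228  (not an integer) ✗
  n_f = 3: 1/n_i² = 0.111111111 − 0.048611111 = 0.062500000 → n_i = 4.000  → integer, n_i = 4 ✓
  n_f = 4: 1/n_i² = 0.062500000 − 0.048611111 = 0.013888889 → n_i = 8.485  (not an integer) ✗

Only n_f = 3 gives an integer upper level, n_i = 4.

The transition is from n = 4 to n = 3 (emission).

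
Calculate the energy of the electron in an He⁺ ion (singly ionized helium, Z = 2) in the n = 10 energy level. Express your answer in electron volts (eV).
-0.544 eV

The energy levels of a hydrogen-like atom are given by:
E_n = -13.6057 Z² / n² eV  (with Z = 2 for He⁺)

For n = 10:
E_10 = -13.6057 × 2² / 10²
E_10 = -13.6057 × 4 / 100
E_10 = -0.544 eV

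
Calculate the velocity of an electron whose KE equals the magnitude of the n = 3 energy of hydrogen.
7.29231e+05 m/s (or 0.243% of c)

The binding energy at n = 3 for hydrogen is:
E_3 = -13.6057/3² = -1.51174444 eV
|E_3| = 1.51174444 eV

Convert to Joules:
KE = 1.51174444 eV × (1.602177 × 10⁻¹⁹ J/eV) = 2.4220822e-19 J

Using KE = ½mv²:
v = √(2·KE/m_e)
v = √(2 × 2.4220822e-19 J / 9.10938 × 10⁻³¹ kg)
v = 7.29231e+05 m/s

This is approximately 0.243% the speed of light.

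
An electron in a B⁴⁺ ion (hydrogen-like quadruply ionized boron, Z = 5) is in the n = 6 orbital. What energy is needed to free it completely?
9.448 eV

The ionization energy is the energy needed to remove the electron completely (n → ∞).

For a hydrogen-like ion with Z = 5, E_n = -13.6057 Z² / n² eV.

At n = 6: E_6 = -13.6057 × 5² / 6² = -9.448403 eV
At n = ∞: E_∞ = 0 eV

Ionization energy = E_∞ - E_6 = 0 - (-9.448403) = 9.448403 eV
Ionization energy ≈ 9.448 eV

This is also called the binding energy of the electron in state n = 6.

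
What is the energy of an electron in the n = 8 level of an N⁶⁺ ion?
-10.416864 eV

For hydrogen-like ions, the energy levels scale with Z²:
E_n = -13.6057 Z² / n² eV

For N⁶⁺ (Z = 7) at n = 8:
E_8 = -13.6057 × 7² / 8²
E_8 = -13.6057 × 49 / 64
E_8 = -666.6793 / 64
E_8 = -10.416864 eV

The energy is 49 times more negative than hydrogen at the same n due to the stronger nuclear charge.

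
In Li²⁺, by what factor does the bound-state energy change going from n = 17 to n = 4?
18.0625

Using E_n = -13.6057 Z² / n² eV with Z = 3:

E_4 = -13.6057 × 3² / 4² = -122.4513 / 16 = -7.65320625 eV
E_17 = -13.6057 × 3² / 17² = -122.4513 / 289 = -0.42370692 eV

The ratio is:
E_4/E_17 = (-7.65320625) / (-0.42370692)
E_4/E_17 = (-122.4513/16) / (-122.4513/289)
E_4/E_17 = 289/16
E_4/E_17 = 18.0625
(Note: the Z² factors cancel in the ratio.)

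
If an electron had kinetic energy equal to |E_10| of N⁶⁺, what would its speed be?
1.53e+06 m/s (or 0.51081% of c)

The binding energy at n = 10 for N⁶⁺ is:
E_10 = -13.6057 × 7²/10² = -6.6667930 eV
|E_10| = 6.6667930 eV

Convert to Joules:
KE = 6.6667930 eV × (1.602177 × 10⁻¹⁹ J/eV) = 1.0681e-18 J

Using KE = ½mv²:
v = √(2·KE/m_e)
v = √(2 × 1.0681e-18 J / 9.10938 × 10⁻³¹ kg)
v = 1.53e+06 m/s

This is approximately 0.51081% the speed of light.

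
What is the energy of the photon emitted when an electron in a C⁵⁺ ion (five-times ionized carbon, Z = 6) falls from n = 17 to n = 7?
8.301 eV

The energy levels are E_n = -13.6057 Z² eV / n².

Energy at n = 17: E_17 = -13.6057 × 6² / 17² = -1.694828 eV
Energy at n = 7: E_7 = -13.6057 × 6² / 7² = -9.996024 eV

For emission (electron falling to lower state), the photon energy is:
E_photon = E_17 - E_7 = |-1.694828 - (-9.996024)|
E_photon = 8.301 eV

This energy is carried away by the emitted photon.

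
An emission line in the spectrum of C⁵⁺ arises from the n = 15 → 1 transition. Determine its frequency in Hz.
1.179e+17 Hz

First, find the transition energy:
E_15 = -13.6057 × 6² / 15² = -2.1769 eV
E_1 = -13.6057 × 6² / 1² = -489.8052 eV
|ΔE| = |E_1 - E_15| = 487.6283 eV

Convert to Joules: E = 487.6283 eV × (1.602177 × 10⁻¹⁹ J/eV) = 7.81267e-17 J

Using E = hf:
f = E/h = 7.81267e-17 J / (6.62607 × 10⁻³⁴ J·s)
f = 1.179e+17 Hz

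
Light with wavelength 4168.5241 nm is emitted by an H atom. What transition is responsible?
n = 13 → n = 6

First, find the photon energy from the wavelength (hc = 1239.84 eV·nm):
E = hc/λ = 1239.84 eV·nm / 4168.5241 nm = 0.29742901 eV

The energy levels of hydrogen satisfy E_n = -13.6057 / n² eV, so an emission n_i → n_f releases
ΔE = 13.6057 × (1/n_f² − 1/n_i²) eV.

Setting ΔE equal to the photon energy:
1/n_f² − 1/n_i² = 0.29742901 / 13.6057 = 0.021860618

Since 1/n_i² must be positive, we need 1/n_f² > 0.021860618, i.e. n_f ≤ 6. For each allowed n_f, solve n_i = (1/n_f² − 0.021860618)^(−1/2) and check whether it is a whole number:
  n_f = 1: 1/n_i² = 1.000000000 − 0.021860618 = 0.978139382 → n_i = 1.011  (not an integer) ✗
  n_f = 2: 1/n_i² = 0.250000000 − 0.021860618 = 0.228139382 → n_i = 2.094  (not an integer) ✗
  n_f = 3: 1/n_i² = 0.111111111 − 0.021860618 = 0.089250493 → n_i = 3.347  (not an integer) ✗
  n_f = 4: 1/n_i² = 0.062500000 − 0.021860618 = 0.040639382 → n_i = 4.961  (not an integer) ✗
  n_f = 5: 1/n_i² = 0.040000000 − 0.021860618 = 0.018139382 → n_i = 7.425  (not an integer) ✗
  n_f = 6: 1/n_i² = 0.027777778 − 0.021860618 = 0.005917160 → n_i = 13.000  → integer, n_i = 13 ✓

Only n_f = 6 gives an integer upper level, n_i = 13.

The transition is from n = 13 to n = 6 (emission).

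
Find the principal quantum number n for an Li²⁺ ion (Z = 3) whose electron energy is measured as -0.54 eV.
n = 15

The exact energy levels follow E_n = -13.6057 Z² / n² eV with Z = 3.

The measured value (-0.54 eV) is reported to only 2 significant figures, so we must test candidate n values and see which one matches to that precision.

Candidate energies:
  n = 13:  E = -13.6057 × 3² / 13² = -0.72456 eV
  n = 14:  E = -13.6057 × 3² / 14² = -0.62475 eV
  n = 15:  E = -13.6057 × 3² / 15² = -0.54423 eV  ← matches
  n = 16:  E = -13.6057 × 3² / 16² = -0.47833 eV
  n = 17:  E = -13.6057 × 3² / 17² = -0.42371 eV

Checking against the measurement of -0.54 eV (2 sig figs), only n = 15 agrees:
E_15 = -0.54423 eV, which rounds to -0.54 eV ✓

Therefore n = 15.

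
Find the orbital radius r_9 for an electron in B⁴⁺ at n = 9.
0.857267 nm (or 8.572671 Å)

The Bohr radius formula is:
r_n = n² a₀ / Z

where a₀ = 0.052917721 nm is the Bohr radius.

For B⁴⁺ (Z = 5) at n = 9:
r_9 = 9² × 0.052917721 nm / 5
r_9 = 81 × 0.052917721 nm / 5
r_9 = 4.2863354 nm / 5
r_9 = 0.857267 nm

The electron orbits at approximately 0.857267 nm from the nucleus.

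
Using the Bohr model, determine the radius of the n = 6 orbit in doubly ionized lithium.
0.63501 nm (or 6.35013 Å)

The Bohr radius formula is:
r_n = n² a₀ / Z

where a₀ = 0.05291772 nm is the Bohr radius.

For Li²⁺ (Z = 3) at n = 6:
r_6 = 6² × 0.05291772 nm / 3
r_6 = 36 × 0.05291772 nm / 3
r_6 = 1.905038 nm / 3
r_6 = 0.63501 nm

The electron orbits at approximately 0.63501 nm from the nucleus.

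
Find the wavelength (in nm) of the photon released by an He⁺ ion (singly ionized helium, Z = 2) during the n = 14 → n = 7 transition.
1488.39971 nm

First, find the transition energy using E_n = -13.6057 Z² / n² eV:
E_14 = -13.6057 × 2² / 14² = -0.27766734694 eV
E_7 = -13.6057 × 2² / 7² = -1.11066938776 eV

Photon energy: |ΔE| = |E_7 - E_14| = 0.83300204082 eV

Convert to wavelength using E = hc/λ with hc = 1239.84 eV·nm:
λ = hc/E = 1239.84 eV·nm / 0.83300204082 eV
λ = 1488.39971 nm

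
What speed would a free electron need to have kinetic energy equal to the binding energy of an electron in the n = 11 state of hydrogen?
1.9888e+05 m/s (or 0.07% of c)

The binding energy at n = 11 for hydrogen is:
E_11 = -13.6057/11² = -0.11244380 eV
|E_11| = 0.11244380 eV

Convert to Joules:
KE = 0.11244380 eV × (1.602177 × 10⁻¹⁹ J/eV) = 1.801549e-20 J

Using KE = ½mv²:
v = √(2·KE/m_e)
v = √(2 × 1.801549e-20 J / 9.10938 × 10⁻³¹ kg)
v = 1.9888e+05 m/s

This is approximately 0.07% the speed of light.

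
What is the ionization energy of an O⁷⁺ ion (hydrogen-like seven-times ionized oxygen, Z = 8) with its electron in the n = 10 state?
8.70765 eV

The ionization energy is the energy needed to remove the electron completely (n → ∞).

For a hydrogen-like ion with Z = 8, E_n = -13.6057 Z² / n² eV.

At n = 10: E_10 = -13.6057 × 8² / 10² = -8.70764800 eV
At n = ∞: E_∞ = 0 eV

Ionization energy = E_∞ - E_10 = 0 - (-8.70764800) = 8.70764800 eV
Ionization energy ≈ 8.70765 eV

This is also called the binding energy of the electron in state n = 10.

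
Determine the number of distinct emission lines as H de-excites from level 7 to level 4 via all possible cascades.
6

The electron can occupy levels n = 4, 5, ..., 7 during de-excitation — that is m = 7 - 4 + 1 = 4 distinct levels.

The number of distinct spectral lines equals the number of ways to choose 2 of these m levels (each pair gives one possible emission transition):

Number of lines = m(m-1)/2 = 4×3/2 = 6

These correspond to all possible transitions between the 4 levels:
7 → 6, 7 → 5, 7 → 4, 6 → 5, 6 → 4, 5 → 4

Each transition produces a photon with a unique energy (and thus wavelength). This count does not depend on Z.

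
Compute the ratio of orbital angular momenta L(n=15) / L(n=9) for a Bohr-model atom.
1.667

In the Bohr model, L_n = nℏ, so the ratio is purely the ratio of quantum numbers:

L_15/L_9 = 15ℏ / 9ℏ = 15/9 = 1.667

The angular momentum scales linearly with n.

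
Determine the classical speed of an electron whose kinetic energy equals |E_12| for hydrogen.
1.82e+05 m/s (or 0.06081% of c)

The binding energy at n = 12 for hydrogen is:
E_12 = -13.6057/12² = -0.0944840 eV
|E_12| = 0.0944840 eV

Convert to Joules:
KE = 0.0944840 eV × (1.602177 × 10⁻¹⁹ J/eV) = 1.5138e-20 J

Using KE = ½mv²:
v = √(2·KE/m_e)
v = √(2 × 1.5138e-20 J / 9.10938 × 10⁻³¹ kg)
v = 1.82e+05 m/s

This is approximately 0.06081% the speed of light.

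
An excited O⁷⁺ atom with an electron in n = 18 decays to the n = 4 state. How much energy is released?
51.74 eV

The energy levels are E_n = -13.6057 Z² eV / n².

Energy at n = 18: E_18 = -13.6057 × 8² / 18² = -2.68755 eV
Energy at n = 4: E_4 = -13.6057 × 8² / 4² = -54.42280 eV

For emission (electron falling to lower state), the photon energy is:
E_photon = E_18 - E_4 = |-2.68755 - (-54.42280)|
E_photon = 51.74 eV

This energy is carried away by the emitted photon.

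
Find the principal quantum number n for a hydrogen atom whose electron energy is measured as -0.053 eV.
n = 16

The exact energy levels follow E_n = -13.6057 eV / n².

The measured value (-0.053 eV) is reported to only 2 significant figures, so we must test candidate n values and see which one matches to that precision.

Candidate energies:
  n = 14:  E = -13.6057/14² = -0.06942 eV
  n = 15:  E = -13.6057/15² = -0.06047 eV
  n = 16:  E = -13.6057/16² = -0.05315 eV  ← matches
  n = 17:  E = -13.6057/17² = -0.04708 eV
  n = 18:  E = -13.6057/18² = -0.04199 eV

Checking against the measurement of -0.053 eV (2 sig figs), only n = 16 agrees:
E_16 = -0.05315 eV, which rounds to -0.053 eV ✓

Therefore n = 16.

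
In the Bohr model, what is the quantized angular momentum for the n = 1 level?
1.05e-34 J·s (or 1ℏ)

In the Bohr model, angular momentum is quantized:
L = nℏ

where ℏ = h/(2π) = 1.0546e-34 J·s

For n = 1:
L = 1 × 1.0546e-34 J·s
L = 1.05e-34 J·s

This can also be written as L = 1ℏ.
The angular momentum is an integer multiple of the reduced Planck constant.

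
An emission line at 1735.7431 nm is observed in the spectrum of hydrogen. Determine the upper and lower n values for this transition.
n = 10 → n = 4

First, find the photon energy from the wavelength (hc = 1239.84 eV·nm):
E = hc/λ = 1239.84 eV·nm / 1735.7431 nm = 0.71429925 eV

The energy levels of hydrogen satisfy E_n = -13.6057 / n² eV, so an emission n_i → n_f releases
ΔE = 13.6057 × (1/n_f² − 1/n_i²) eV.

Setting ΔE equal to the photon energy:
1/n_f² − 1/n_i² = 0.71429925 / 13.6057 = 0.052500000

Since 1/n_i² must be positive, we need 1/n_f² > 0.052500000, i.e. n_f ≤ 4. For each allowed n_f, solve n_i = (1/n_f² − 0.052500000)^(−1/2) and check whether it is a whole number:
  n_f = 1: 1/n_i² = 1.000000000 − 0.052500000 = 0.947500000 → n_i = 1.027  (not an integer) ✗
  n_f = 2: 1/n_i² = 0.250000000 − 0.052500000 = 0.197500000 → n_i = 2.250  (not an integer) ✗
  n_f = 3: 1/n_i² = 0.111111111 − 0.052500000 = 0.058611111 → n_i = 4.131  (not an integer) ✗
  n_f = 4: 1/n_i² = 0.062500000 − 0.052500000 = 0.010000000 → n_i = 10.000  → integer, n_i = 10 ✓

Only n_f = 4 gives an integer upper level, n_i = 10.

The transition is from n = 10 to n = 4 (emission).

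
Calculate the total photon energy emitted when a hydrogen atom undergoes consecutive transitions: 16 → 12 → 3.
1.46 eV

The energy levels of hydrogen are E_n = -13.6057 / n² eV.

First transition (16 → 12):
ΔE₁ = |E_12 - E_16|
ΔE₁ = |-0.09448403 - (-0.05314727)| = 0.04134 eV

Second transition (12 → 3):
ΔE₂ = |E_3 - E_12|
ΔE₂ = |-1.51174444 - (-0.09448403)| = 1.41726 eV

Total energy released:
E_total = ΔE₁ + ΔE₂ = 0.04134 + 1.41726 = 1.46 eV

Note: This equals the direct transition 16 → 3: 1.46 eV ✓
Energy is conserved regardless of the path taken.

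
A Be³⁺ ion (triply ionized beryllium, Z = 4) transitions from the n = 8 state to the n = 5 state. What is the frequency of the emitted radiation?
1.283e+15 Hz

First, find the transition energy:
E_8 = -13.6057 × 4² / 8² = -3.401425 eV
E_5 = -13.6057 × 4² / 5² = -8.707648 eV
|ΔE| = |E_5 - E_8| = 5.306223 eV

Convert to Joules: E = 5.306223 eV × (1.602177 × 10⁻¹⁹ J/eV) = 8.50151e-19 J

Using E = hf:
f = E/h = 8.50151e-19 J / (6.62607 × 10⁻³⁴ J·s)
f = 1.283e+15 Hz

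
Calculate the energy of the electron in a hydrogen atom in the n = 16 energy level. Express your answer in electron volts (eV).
-0.0531 eV

The energy levels of a hydrogen-like atom are given by:
E_n = -13.6057 eV / n²

For n = 16:
E_16 = -13.6057 eV / 16²
E_16 = -13.6057 eV / 256
E_16 = -0.0531 eV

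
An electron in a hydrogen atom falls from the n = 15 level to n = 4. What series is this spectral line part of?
Brackett series

The spectral series in hydrogen are named based on the final (lower) energy level:
- Lyman series: n_final = 1 (ultraviolet)
- Balmer series: n_final = 2 (visible/near-UV)
- Paschen series: n_final = 3 (infrared)
- Brackett series: n_final = 4 (infrared)
- Pfund series: n_final = 5 (far infrared)

Since this transition ends at n = 4, it belongs to the Brackett series.

For reference, this 15 → 4 line has photon energy
ΔE = 13.6057 eV × (1/4² - 1/15²) = 0.78988647222 eV,
corresponding to wavelength λ = hc/ΔE = 1239.84 eV·nm / 0.78988647222 eV = 1569.64329 nm in the infrared region.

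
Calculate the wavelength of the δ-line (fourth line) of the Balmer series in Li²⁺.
45.563 nm

The lines of a series are numbered from the longest wavelength (smallest ΔE) outward; the fourth line is the transition from n = n_f + 4 to n_f.
The Balmer series has all transitions ending at n_f = 2.

For Li²⁺ (Z = 3), the fourth line (δ-line) is the jump from n = 6 to n = 2:
E_6 = -13.6057 × 3² / 6² = -3.40143 eV
E_2 = -13.6057 × 3² / 2² = -30.61283 eV
ΔE = E_6 - E_2 = 27.21140 eV

λ = hc/E = 1239.84 eV·nm / 27.21140 eV
λ = 45.563 nm

This is the δ-line of the Balmer series in Li²⁺.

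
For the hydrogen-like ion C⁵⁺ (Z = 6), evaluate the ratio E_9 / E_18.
4.000

Using E_n = -13.6057 Z² / n² eV with Z = 6:

E_9 = -13.6057 × 6² / 9² = -489.8052 / 81 = -6.046977778 eV
E_18 = -13.6057 × 6² / 18² = -489.8052 / 324 = -1.511744444 eV

The ratio is:
E_9/E_18 = (-6.046977778) / (-1.511744444)
E_9/E_18 = (-489.8052/81) / (-489.8052/324)
E_9/E_18 = 324/81
E_9/E_18 = 4.000
(Note: the Z² factors cancel in the ratio.)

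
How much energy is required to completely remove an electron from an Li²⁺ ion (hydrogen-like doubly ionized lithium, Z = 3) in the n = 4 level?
7.65321 eV

The ionization energy is the energy needed to remove the electron completely (n → ∞).

For a hydrogen-like ion with Z = 3, E_n = -13.6057 Z² / n² eV.

At n = 4: E_4 = -13.6057 × 3² / 4² = -7.65320625 eV
At n = ∞: E_∞ = 0 eV

Ionization energy = E_∞ - E_4 = 0 - (-7.65320625) = 7.65320625 eV
Ionization energy ≈ 7.65321 eV

This is also called the binding energy of the electron in state n = 4.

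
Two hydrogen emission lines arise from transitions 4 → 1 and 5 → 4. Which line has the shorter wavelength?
4 → 1

Calculate the energy for each transition:

Transition 4 → 1:
ΔE₁ = |E_1 - E_4| = |-13.6057/1² - (-13.6057/4²)|
ΔE₁ = |-13.60570000000 - (-0.85035625000)| = 12.75534375 eV

Transition 5 → 4:
ΔE₂ = |E_4 - E_5| = |-13.6057/4² - (-13.6057/5²)|
ΔE₂ = |-0.85035625000 - (-0.54422800000)| = 0.30612825 eV

Since 12.75534375 eV > 0.30612825 eV, the transition 4 → 1 emits the more energetic photon.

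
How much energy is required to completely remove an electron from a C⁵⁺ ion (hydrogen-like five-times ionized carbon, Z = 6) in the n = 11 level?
4.047977 eV

The ionization energy is the energy needed to remove the electron completely (n → ∞).

For a hydrogen-like ion with Z = 6, E_n = -13.6057 Z² / n² eV.

At n = 11: E_11 = -13.6057 × 6² / 11² = -4.047976860 eV
At n = ∞: E_∞ = 0 eV

Ionization energy = E_∞ - E_11 = 0 - (-4.047976860) = 4.047976860 eV
Ionization energy ≈ 4.047977 eV

This is also called the binding energy of the electron in state n = 11.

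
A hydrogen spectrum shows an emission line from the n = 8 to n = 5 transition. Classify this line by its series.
Pfund series

The spectral series in hydrogen are named based on the final (lower) energy level:
- Lyman series: n_final = 1 (ultraviolet)
- Balmer series: n_final = 2 (visible/near-UV)
- Paschen series: n_final = 3 (infrared)
- Brackett series: n_final = 4 (infrared)
- Pfund series: n_final = 5 (far infrared)

Since this transition ends at n = 5, it belongs to the Pfund series.

For reference, this 8 → 5 line has photon energy
ΔE = 13.6057 eV × (1/5² - 1/8²) = 0.331638938 eV,
corresponding to wavelength λ = hc/ΔE = 1239.84 eV·nm / 0.331638938 eV = 3738.524 nm in the far infrared region.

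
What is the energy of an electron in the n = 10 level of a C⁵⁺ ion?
-4.8981 eV

For hydrogen-like ions, the energy levels scale with Z²:
E_n = -13.6057 Z² / n² eV

For C⁵⁺ (Z = 6) at n = 10:
E_10 = -13.6057 × 6² / 10²
E_10 = -13.6057 × 36 / 100
E_10 = -489.8052 / 100
E_10 = -4.8981 eV

The energy is 36 times more negative than hydrogen at the same n due to the stronger nuclear charge.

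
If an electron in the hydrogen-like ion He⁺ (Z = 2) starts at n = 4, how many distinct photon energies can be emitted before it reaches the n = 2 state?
3

The electron can occupy levels n = 2, 3, ..., 4 during de-excitation — that is m = 4 - 2 + 1 = 3 distinct levels.

The number of distinct spectral lines equals the number of ways to choose 2 of these m levels (each pair gives one possible emission transition):

Number of lines = m(m-1)/2 = 3×2/2 = 3

These correspond to all possible transitions between the 3 levels:
4 → 3, 4 → 2, 3 → 2

Each transition produces a photon with a unique energy (and thus wavelength). This count does not depend on Z.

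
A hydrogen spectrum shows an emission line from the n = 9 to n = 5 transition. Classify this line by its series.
Pfund series

The spectral series in hydrogen are named based on the final (lower) energy level:
- Lyman series: n_final = 1 (ultraviolet)
- Balmer series: n_final = 2 (visible/near-UV)
- Paschen series: n_final = 3 (infrared)
- Brackett series: n_final = 4 (infrared)
- Pfund series: n_final = 5 (far infrared)

Since this transition ends at n = 5, it belongs to the Pfund series.

For reference, this 9 → 5 line has photon energy
ΔE = 13.6057 eV × (1/5² - 1/9²) = 0.3762563951 eV,
corresponding to wavelength λ = hc/ΔE = 1239.84 eV·nm / 0.3762563951 eV = 3295.1998 nm in the far infrared region.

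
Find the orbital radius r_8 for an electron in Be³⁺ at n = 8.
0.8467 nm (or 8.4668 Å)

The Bohr radius formula is:
r_n = n² a₀ / Z

where a₀ = 0.0529177 nm is the Bohr radius.

For Be³⁺ (Z = 4) at n = 8:
r_8 = 8² × 0.0529177 nm / 4
r_8 = 64 × 0.0529177 nm / 4
r_8 = 3.38673 nm / 4
r_8 = 0.8467 nm

The electron orbits at approximately 0.8467 nm from the nucleus.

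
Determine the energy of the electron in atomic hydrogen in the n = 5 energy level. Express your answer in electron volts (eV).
-0.54 eV

The energy levels of a hydrogen-like atom are given by:
E_n = -13.6057 eV / n²

For n = 5:
E_5 = -13.6057 eV / 5²
E_5 = -13.6057 eV / 25
E_5 = -0.54 eV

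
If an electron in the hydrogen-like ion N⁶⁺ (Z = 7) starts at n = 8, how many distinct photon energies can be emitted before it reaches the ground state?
28

The electron can occupy levels n = 1, 2, ..., 8 during de-excitation — that is m = 8 - 1 + 1 = 8 distinct levels.

The number of distinct spectral lines equals the number of ways to choose 2 of these m levels (each pair gives one possible emission transition):

Number of lines = m(m-1)/2 = 8×7/2 = 28

These correspond to all possible transitions between the 8 levels:
8 → 7, 8 → 6, 8 → 5, 8 → 4, 8 → 3, 8 → 2, 8 → 1, 7 → 6...

Each transition produces a photon with a unique energy (and thus wavelength). This count does not depend on Z.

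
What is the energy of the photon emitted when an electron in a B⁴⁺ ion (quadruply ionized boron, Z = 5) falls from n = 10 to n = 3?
34.39219 eV

The energy levels are E_n = -13.6057 Z² eV / n².

Energy at n = 10: E_10 = -13.6057 × 5² / 10² = -3.40142500 eV
Energy at n = 3: E_3 = -13.6057 × 5² / 3² = -37.79361111 eV

For emission (electron falling to lower state), the photon energy is:
E_photon = E_10 - E_3 = |-3.40142500 - (-37.79361111)|
E_photon = 34.39219 eV

This energy is carried away by the emitted photon.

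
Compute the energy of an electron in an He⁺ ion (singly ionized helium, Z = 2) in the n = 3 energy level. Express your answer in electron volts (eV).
-6.046978 eV

The energy levels of a hydrogen-like atom are given by:
E_n = -13.6057 Z² / n² eV  (with Z = 2 for He⁺)

For n = 3:
E_3 = -13.6057 × 2² / 3²
E_3 = -13.6057 × 4 / 9
E_3 = -6.046978 eV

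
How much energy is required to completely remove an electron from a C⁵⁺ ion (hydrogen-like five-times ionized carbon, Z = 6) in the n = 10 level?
4.898052 eV

The ionization energy is the energy needed to remove the electron completely (n → ∞).

For a hydrogen-like ion with Z = 6, E_n = -13.6057 Z² / n² eV.

At n = 10: E_10 = -13.6057 × 6² / 10² = -4.898052000 eV
At n = ∞: E_∞ = 0 eV

Ionization energy = E_∞ - E_10 = 0 - (-4.898052000) = 4.898052000 eV
Ionization energy ≈ 4.898052 eV

This is also called the binding energy of the electron in state n = 10.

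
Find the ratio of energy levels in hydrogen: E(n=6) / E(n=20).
11.1111

Using E_n = -13.6057 Z² / n² eV with Z = 1:

E_6 = -13.6057 / 6² = -13.6057 / 36 = -0.3779361111 eV
E_20 = -13.6057 / 20² = -13.6057 / 400 = -0.0340142500 eV

The ratio is:
E_6/E_20 = (-0.3779361111) / (-0.0340142500)
E_6/E_20 = (-13.6057/36) / (-13.6057/400)
E_6/E_20 = 400/36
E_6/E_20 = 11.1111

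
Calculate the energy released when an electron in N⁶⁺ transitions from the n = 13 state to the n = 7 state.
9.6609 eV

The energy levels are E_n = -13.6057 Z² eV / n².

Energy at n = 13: E_13 = -13.6057 × 7² / 13² = -3.9448479 eV
Energy at n = 7: E_7 = -13.6057 × 7² / 7² = -13.6057000 eV

For emission (electron falling to lower state), the photon energy is:
E_photon = E_13 - E_7 = |-3.9448479 - (-13.6057000)|
E_photon = 9.6609 eV

This energy is carried away by the emitted photon.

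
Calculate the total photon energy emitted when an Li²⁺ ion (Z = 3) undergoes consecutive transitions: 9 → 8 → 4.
6.141462 eV

The energy levels of Li²⁺ are E_n = -13.6057 × 3² / n² eV.

First transition (9 → 8):
ΔE₁ = |E_8 - E_9|
ΔE₁ = |-1.913301562500 - (-1.511744444444)| = 0.401557118 eV

Second transition (8 → 4):
ΔE₂ = |E_4 - E_8|
ΔE₂ = |-7.653206250000 - (-1.913301562500)| = 5.739904688 eV

Total energy released:
E_total = ΔE₁ + ΔE₂ = 0.401557118 + 5.739904688 = 6.141462 eV

Note: This equals the direct transition 9 → 4: 6.141462 eV ✓
Energy is conserved regardless of the path taken.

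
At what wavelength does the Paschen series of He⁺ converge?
205.03 nm

The series limit corresponds to the transition from n = ∞ to n = 3.
This is the highest energy (shortest wavelength) transition in the Paschen series.

E_∞ = 0 eV
E_3 = -13.6057 × 2² / 3² = -6.046978 eV

Energy at series limit:
ΔE = E_∞ - E_3 = 0 - (-6.046978) = 6.046978 eV
λ = hc/E = 1239.84 eV·nm / 6.046978 eV = 205.03 nm

This energy equals the ionization energy from the n = 3 state of He⁺.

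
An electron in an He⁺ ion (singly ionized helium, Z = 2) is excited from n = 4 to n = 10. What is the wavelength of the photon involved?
433.94 nm

First, find the transition energy using E_n = -13.6057 Z² / n² eV:
E_4 = -13.6057 × 2² / 4² = -3.401425 eV
E_10 = -13.6057 × 2² / 10² = -0.544228 eV

Photon energy: |ΔE| = |E_10 - E_4| = 2.857197 eV

Convert to wavelength using E = hc/λ with hc = 1239.84 eV·nm:
λ = hc/E = 1239.84 eV·nm / 2.857197 eV
λ = 433.94 nm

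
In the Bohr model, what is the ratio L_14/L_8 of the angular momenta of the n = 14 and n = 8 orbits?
1.750

In the Bohr model, L_n = nℏ, so the ratio is purely the ratio of quantum numbers:

L_14/L_8 = 14ℏ / 8ℏ = 14/8 = 1.750

The angular momentum scales linearly with n.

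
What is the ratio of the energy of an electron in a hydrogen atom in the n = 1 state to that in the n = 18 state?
324.00000

Using E_n = -13.6057 Z² / n² eV with Z = 1:

E_1 = -13.6057 / 1² = -13.6057 / 1 = -13.60570000000 eV
E_18 = -13.6057 / 18² = -13.6057 / 324 = -0.04199290123 eV

The ratio is:
E_1/E_18 = (-13.60570000000) / (-0.04199290123)
E_1/E_18 = (-13.6057/1) / (-13.6057/324)
E_1/E_18 = 324/1
E_1/E_18 = 324.00000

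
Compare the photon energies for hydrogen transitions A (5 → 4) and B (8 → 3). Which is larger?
8 → 3

Calculate the energy for each transition:

Transition 5 → 4:
ΔE₁ = |E_4 - E_5| = |-13.6057/4² - (-13.6057/5²)|
ΔE₁ = |-0.85035625000 - (-0.54422800000)| = 0.30612825 eV

Transition 8 → 3:
ΔE₂ = |E_3 - E_8| = |-13.6057/3² - (-13.6057/8²)|
ΔE₂ = |-1.51174444444 - (-0.21258906250)| = 1.29915538 eV

Since 1.29915538 eV > 0.30612825 eV, the transition 8 → 3 emits the more energetic photon.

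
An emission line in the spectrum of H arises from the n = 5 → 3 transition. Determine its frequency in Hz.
2.339e+14 Hz

First, find the transition energy:
E_5 = -13.6057 / 5² = -0.5442280 eV
E_3 = -13.6057 / 3² = -1.5117444 eV
|ΔE| = |E_3 - E_5| = 0.9675164 eV

Convert to Joules: E = 0.9675164 eV × (1.602177 × 10⁻¹⁹ J/eV) = 1.55013e-19 J

Using E = hf:
f = E/h = 1.55013e-19 J / (6.62607 × 10⁻³⁴ J·s)
f = 2.339e+14 Hz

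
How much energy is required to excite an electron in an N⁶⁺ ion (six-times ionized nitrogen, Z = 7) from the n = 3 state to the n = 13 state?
70.130630 eV

The energy levels of a hydrogen-like atom are E_n = -13.6057 Z² eV / n².

Energy at n = 3: E_3 = -13.6057 × 7² / 3² = -74.075477778 eV
Energy at n = 13: E_13 = -13.6057 × 7² / 13² = -3.944847929 eV

The excitation energy is the difference:
ΔE = E_13 - E_3
ΔE = -3.944847929 - (-74.075477778)
ΔE = 70.130630 eV

Since this is positive, energy must be absorbed (photon absorption).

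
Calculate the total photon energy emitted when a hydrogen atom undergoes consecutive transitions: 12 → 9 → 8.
0.11811 eV

The energy levels of hydrogen are E_n = -13.6057 / n² eV.

First transition (12 → 9):
ΔE₁ = |E_9 - E_12|
ΔE₁ = |-0.16797160494 - (-0.09448402778)| = 0.07348758 eV

Second transition (9 → 8):
ΔE₂ = |E_8 - E_9|
ΔE₂ = |-0.21258906250 - (-0.16797160494)| = 0.04461746 eV

Total energy released:
E_total = ΔE₁ + ΔE₂ = 0.07348758 + 0.04461746 = 0.11811 eV

Note: This equals the direct transition 12 → 8: 0.11811 eV ✓
Energy is conserved regardless of the path taken.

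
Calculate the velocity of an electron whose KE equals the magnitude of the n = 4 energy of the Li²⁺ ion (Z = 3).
1.64e+06 m/s (or 0.547306% of c)

The binding energy at n = 4 for Li²⁺ is:
E_4 = -13.6057 × 3²/4² = -7.65320625 eV
|E_4| = 7.65320625 eV

Convert to Joules:
KE = 7.65320625 eV × (1.602177 × 10⁻¹⁹ J/eV) = 1.2262e-18 J

Using KE = ½mv²:
v = √(2·KE/m_e)
v = √(2 × 1.2262e-18 J / 9.10938 × 10⁻³¹ kg)
v = 1.64e+06 m/s

This is approximately 0.547306% the speed of light.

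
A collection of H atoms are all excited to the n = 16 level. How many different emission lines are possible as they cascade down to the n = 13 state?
6

The electron can occupy levels n = 13, 14, ..., 16 during de-excitation — that is m = 16 - 13 + 1 = 4 distinct levels.

The number of distinct spectral lines equals the number of ways to choose 2 of these m levels (each pair gives one possible emission transition):

Number of lines = m(m-1)/2 = 4×3/2 = 6

These correspond to all possible transitions between the 4 levels:
16 → 15, 16 → 14, 16 → 13, 15 → 14, 15 → 13, 14 → 13

Each transition produces a photon with a unique energy (and thus wavelength). This count does not depend on Z.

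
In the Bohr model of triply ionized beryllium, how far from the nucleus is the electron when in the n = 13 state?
2.23577 nm (or 22.35774 Å)

The Bohr radius formula is:
r_n = n² a₀ / Z

where a₀ = 0.05291772 nm is the Bohr radius.

For Be³⁺ (Z = 4) at n = 13:
r_13 = 13² × 0.05291772 nm / 4
r_13 = 169 × 0.05291772 nm / 4
r_13 = 8.943095 nm / 4
r_13 = 2.23577 nm

The electron orbits at approximately 2.23577 nm from the nucleus.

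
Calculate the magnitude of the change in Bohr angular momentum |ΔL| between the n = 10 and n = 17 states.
7.382e-34 J·s (or 7ℏ)

In the Bohr model, L_n = nℏ where ℏ = 1.05457e-34 J·s.

L_17 = 17ℏ = 1.79277e-33 J·s
L_10 = 10ℏ = 1.05457e-33 J·s

ΔL = L_17 - L_10 = (17 - 10)ℏ = 7ℏ
ΔL = 7 × 1.05457e-34 J·s = 7.382e-34 J·s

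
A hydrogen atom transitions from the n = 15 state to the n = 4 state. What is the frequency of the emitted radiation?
1.90994e+14 Hz

First, find the transition energy:
E_15 = -13.6057 / 15² = -0.060469778 eV
E_4 = -13.6057 / 4² = -0.850356250 eV
|ΔE| = |E_4 - E_15| = 0.789886472 eV

Convert to Joules: E = 0.789886472 eV × (1.602177 × 10⁻¹⁹ J/eV) = 1.2655379e-19 J

Using E = hf:
f = E/h = 1.2655379e-19 J / (6.62607 × 10⁻³⁴ J·s)
f = 1.90994e+14 Hz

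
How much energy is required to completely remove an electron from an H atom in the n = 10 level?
0.14 eV

The ionization energy is the energy needed to remove the electron completely (n → ∞).

For hydrogen, E_n = -13.6057 eV / n².

At n = 10: E_10 = -13.6057 / 10² = -0.13606 eV
At n = ∞: E_∞ = 0 eV

Ionization energy = E_∞ - E_10 = 0 - (-0.13606) = 0.13606 eV
Ionization energy ≈ 0.14 eV

This is also called the binding energy of the electron in state n = 10.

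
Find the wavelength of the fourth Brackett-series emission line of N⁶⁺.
39.674 nm

The lines of a series are numbered from the longest wavelength (smallest ΔE) outward; the fourth line is the transition from n = n_f + 4 to n_f.
The Brackett series has all transitions ending at n_f = 4.

For N⁶⁺ (Z = 7), the fourth line (δ-line) is the jump from n = 8 to n = 4:
E_8 = -13.6057 × 7² / 8² = -10.41686 eV
E_4 = -13.6057 × 7² / 4² = -41.66746 eV
ΔE = E_8 - E_4 = 31.25060 eV

λ = hc/E = 1239.84 eV·nm / 31.25060 eV
λ = 39.674 nm

This is the δ-line of the Brackett series in N⁶⁺.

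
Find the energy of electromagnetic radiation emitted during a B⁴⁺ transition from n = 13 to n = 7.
4.929006 eV

The energy levels are E_n = -13.6057 Z² eV / n².

Energy at n = 13: E_13 = -13.6057 × 5² / 13² = -2.012677515 eV
Energy at n = 7: E_7 = -13.6057 × 5² / 7² = -6.941683673 eV

For emission (electron falling to lower state), the photon energy is:
E_photon = E_13 - E_7 = |-2.012677515 - (-6.941683673)|
E_photon = 4.929006 eV

This energy is carried away by the emitted photon.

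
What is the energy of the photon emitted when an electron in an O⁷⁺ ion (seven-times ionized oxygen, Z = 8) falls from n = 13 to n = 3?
91.5992 eV

The energy levels are E_n = -13.6057 Z² eV / n².

Energy at n = 13: E_13 = -13.6057 × 8² / 13² = -5.1524544 eV
Energy at n = 3: E_3 = -13.6057 × 8² / 3² = -96.7516444 eV

For emission (electron falling to lower state), the photon energy is:
E_photon = E_13 - E_3 = |-5.1524544 - (-96.7516444)|
E_photon = 91.5992 eV

This energy is carried away by the emitted photon.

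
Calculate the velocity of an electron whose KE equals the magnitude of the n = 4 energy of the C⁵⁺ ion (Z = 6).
3.28154e+06 m/s (or 1.094604% of c)

The binding energy at n = 4 for C⁵⁺ is:
E_4 = -13.6057 × 6²/4² = -30.61282500 eV
|E_4| = 30.61282500 eV

Convert to Joules:
KE = 30.61282500 eV × (1.602177 × 10⁻¹⁹ J/eV) = 4.9047164e-18 J

Using KE = ½mv²:
v = √(2·KE/m_e)
v = √(2 × 4.9047164e-18 J / 9.10938 × 10⁻³¹ kg)
v = 3.28154e+06 m/s

This is approximately 1.094604% the speed of light.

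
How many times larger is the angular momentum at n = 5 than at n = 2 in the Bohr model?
2.500

In the Bohr model, L_n = nℏ, so the ratio is purely the ratio of quantum numbers:

L_5/L_2 = 5ℏ / 2ℏ = 5/2 = 2.500

The angular momentum scales linearly with n.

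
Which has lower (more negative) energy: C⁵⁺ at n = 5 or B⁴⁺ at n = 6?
C⁵⁺ at n = 5 (E = -19.59221 eV)

Using E_n = -13.6057 Z² / n² eV:

C⁵⁺ (Z = 6) at n = 5:
E = -13.6057 × 6² / 5² = -13.6057 × 36 / 25 = -19.59220800 eV

B⁴⁺ (Z = 5) at n = 6:
E = -13.6057 × 5² / 6² = -13.6057 × 25 / 36 = -9.44840278 eV

Since -19.59220800 eV < -9.44840278 eV,
C⁵⁺ at n = 5 is more tightly bound (requires more energy to ionize).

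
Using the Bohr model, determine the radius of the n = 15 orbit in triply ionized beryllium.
2.9766 nm (or 29.7662 Å)

The Bohr radius formula is:
r_n = n² a₀ / Z

where a₀ = 0.0529177 nm is the Bohr radius.

For Be³⁺ (Z = 4) at n = 15:
r_15 = 15² × 0.0529177 nm / 4
r_15 = 225 × 0.0529177 nm / 4
r_15 = 11.90648 nm / 4
r_15 = 2.9766 nm

The electron orbits at approximately 2.9766 nm from the nucleus.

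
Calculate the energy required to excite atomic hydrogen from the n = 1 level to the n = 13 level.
13.53 eV

The energy levels of a hydrogen-like atom are E_n = -13.6057 eV / n².

Energy at n = 1: E_1 = -13.6057 / 1² = -13.60570 eV
Energy at n = 13: E_13 = -13.6057 / 13² = -0.08051 eV

The excitation energy is the difference:
ΔE = E_13 - E_1
ΔE = -0.08051 - (-13.60570)
ΔE = 13.53 eV

Since this is positive, energy must be absorbed (photon absorption).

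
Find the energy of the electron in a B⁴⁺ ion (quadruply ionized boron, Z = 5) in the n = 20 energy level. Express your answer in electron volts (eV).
-0.85036 eV

The energy levels of a hydrogen-like atom are given by:
E_n = -13.6057 Z² / n² eV  (with Z = 5 for B⁴⁺)

For n = 20:
E_20 = -13.6057 × 5² / 20²
E_20 = -13.6057 × 25 / 400
E_20 = -0.85036 eV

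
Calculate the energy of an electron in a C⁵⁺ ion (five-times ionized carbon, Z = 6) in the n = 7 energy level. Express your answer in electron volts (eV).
-9.9960 eV

The energy levels of a hydrogen-like atom are given by:
E_n = -13.6057 Z² / n² eV  (with Z = 6 for C⁵⁺)

For n = 7:
E_7 = -13.6057 × 6² / 7²
E_7 = -13.6057 × 36 / 49
E_7 = -9.9960 eV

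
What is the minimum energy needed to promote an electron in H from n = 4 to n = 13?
0.76985 eV

The energy levels of a hydrogen-like atom are E_n = -13.6057 eV / n².

Energy at n = 4: E_4 = -13.6057 / 4² = -0.85035625 eV
Energy at n = 13: E_13 = -13.6057 / 13² = -0.08050710 eV

The excitation energy is the difference:
ΔE = E_13 - E_4
ΔE = -0.08050710 - (-0.85035625)
ΔE = 0.76985 eV

Since this is positive, energy must be absorbed (photon absorption).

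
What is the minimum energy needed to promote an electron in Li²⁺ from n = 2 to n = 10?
29.388312 eV

The energy levels of a hydrogen-like atom are E_n = -13.6057 Z² eV / n².

Energy at n = 2: E_2 = -13.6057 × 3² / 2² = -30.612825000 eV
Energy at n = 10: E_10 = -13.6057 × 3² / 10² = -1.224513000 eV

The excitation energy is the difference:
ΔE = E_10 - E_2
ΔE = -1.224513000 - (-30.612825000)
ΔE = 29.388312 eV

Since this is positive, energy must be absorbed (photon absorption).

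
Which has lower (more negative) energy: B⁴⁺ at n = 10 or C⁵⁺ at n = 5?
C⁵⁺ at n = 5 (E = -19.59 eV)

Using E_n = -13.6057 Z² / n² eV:

B⁴⁺ (Z = 5) at n = 10:
E = -13.6057 × 5² / 10² = -13.6057 × 25 / 100 = -3.40143 eV

C⁵⁺ (Z = 6) at n = 5:
E = -13.6057 × 6² / 5² = -13.6057 × 36 / 25 = -19.59221 eV

Since -19.59221 eV < -3.40143 eV,
C⁵⁺ at n = 5 is more tightly bound (requires more energy to ionize).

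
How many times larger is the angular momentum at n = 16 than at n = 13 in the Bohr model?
1.230769

In the Bohr model, L_n = nℏ, so the ratio is purely the ratio of quantum numbers:

L_16/L_13 = 16ℏ / 13ℏ = 16/13 = 1.230769

The angular momentum scales linearly with n.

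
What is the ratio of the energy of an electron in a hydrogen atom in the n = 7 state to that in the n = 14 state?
4.00000

Using E_n = -13.6057 Z² / n² eV with Z = 1:

E_7 = -13.6057 / 7² = -13.6057 / 49 = -0.27766734694 eV
E_14 = -13.6057 / 14² = -13.6057 / 196 = -0.06941683673 eV

The ratio is:
E_7/E_14 = (-0.27766734694) / (-0.06941683673)
E_7/E_14 = (-13.6057/49) / (-13.6057/196)
E_7/E_14 = 196/49
E_7/E_14 = 4.00000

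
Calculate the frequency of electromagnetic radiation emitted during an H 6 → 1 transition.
3.20e+15 Hz

First, find the transition energy:
E_6 = -13.6057 / 6² = -0.37793611 eV
E_1 = -13.6057 / 1² = -13.60570000 eV
|ΔE| = |E_1 - E_6| = 13.22776389 eV

Convert to Joules: E = 13.22776389 eV × (1.602177 × 10⁻¹⁹ J/eV) = 2.1193e-18 J

Using E = hf:
f = E/h = 2.1193e-18 J / (6.62607 × 10⁻³⁴ J·s)
f = 3.20e+15 Hz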